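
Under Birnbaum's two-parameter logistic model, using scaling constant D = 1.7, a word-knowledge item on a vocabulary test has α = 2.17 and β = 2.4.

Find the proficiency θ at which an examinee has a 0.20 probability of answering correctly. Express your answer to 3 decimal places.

P(θ) = 1 / (1 + exp(−D·α(θ − β)))
logit = ln(0.2000/0.8000) = -1.3863
θ = β + logit/(1.7·α) = 2.4 + (-1.3863)/3.6890 = 2.0242

2.024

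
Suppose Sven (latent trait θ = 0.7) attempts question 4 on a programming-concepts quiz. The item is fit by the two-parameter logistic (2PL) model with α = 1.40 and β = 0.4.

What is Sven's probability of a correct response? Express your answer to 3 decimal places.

P(θ) = 1 / (1 + exp(−α(θ − β)))
Exponent: 1.40 × (0.7 − 0.4) = 0.4200
1/(1 + e^{-0.4200}) = 0.6035

0.603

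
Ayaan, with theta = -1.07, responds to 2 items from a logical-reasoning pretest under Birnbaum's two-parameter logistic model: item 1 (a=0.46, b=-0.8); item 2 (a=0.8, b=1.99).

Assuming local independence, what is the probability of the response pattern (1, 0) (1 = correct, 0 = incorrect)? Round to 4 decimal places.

0.4317

P(theta) = 1 / (1 + exp(−a(theta − b)))
P_1 = 1/(1+e^{0.1242}) = 0.4690
P_2 = 1/(1+e^{2.4480}) = 0.0796
L = P_1 × (1−P_2) = 0.4690 × 0.9204 = 0.43167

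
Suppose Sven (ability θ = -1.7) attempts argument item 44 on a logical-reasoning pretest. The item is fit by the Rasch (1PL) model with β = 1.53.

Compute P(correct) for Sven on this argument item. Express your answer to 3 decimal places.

0.038

P(θ) = 1 / (1 + exp(−(θ − β)))
Exponent: (-1.7 − 1.53) = -3.2300
1/(1 + e^{3.2300}) = 0.0381
P = 0.0381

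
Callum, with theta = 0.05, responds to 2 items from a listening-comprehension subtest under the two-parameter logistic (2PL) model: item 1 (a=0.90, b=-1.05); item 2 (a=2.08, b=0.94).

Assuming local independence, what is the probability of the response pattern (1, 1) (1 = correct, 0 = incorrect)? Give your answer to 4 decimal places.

P(theta) = 1 / (1 + exp(−a(theta − b)))
P_1 = 1/(1+e^{-0.9900}) = 0.7291
P_2 = 1/(1+e^{1.8512}) = 0.1357
L = P_1 × P_2 = 0.7291 × 0.1357 = 0.09896

0.0990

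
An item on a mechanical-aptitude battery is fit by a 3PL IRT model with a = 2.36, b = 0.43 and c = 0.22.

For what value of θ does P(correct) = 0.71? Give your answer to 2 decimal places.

0.65

P(θ) = c + (1 − c) · 1 / (1 + exp(−a(θ − b)))
Remove guessing floor: (0.71 − 0.22)/(1 − 0.22) = 0.6282
logit = ln(0.6282/0.3718) = 0.5245
θ = b + logit/(a) = 0.43 + 0.5245/2.3600 = 0.6523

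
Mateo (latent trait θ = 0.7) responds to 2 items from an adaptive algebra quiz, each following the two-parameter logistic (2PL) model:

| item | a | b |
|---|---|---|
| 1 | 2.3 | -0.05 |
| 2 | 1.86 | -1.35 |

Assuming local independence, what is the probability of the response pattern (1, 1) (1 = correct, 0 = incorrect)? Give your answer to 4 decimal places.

0.8304

P(θ) = 1 / (1 + exp(−a(θ − b)))
P_1 = 1/(1+e^{-1.7250}) = 0.8488
P_2 = 1/(1+e^{-3.8130}) = 0.9784
L = P_1 × P_2 = 0.8488 × 0.9784 = 0.83043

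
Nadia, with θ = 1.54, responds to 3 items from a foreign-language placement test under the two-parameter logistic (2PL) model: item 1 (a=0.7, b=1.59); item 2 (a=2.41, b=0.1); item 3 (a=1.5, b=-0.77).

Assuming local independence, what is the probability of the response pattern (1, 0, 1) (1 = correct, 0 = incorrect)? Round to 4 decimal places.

P(θ) = 1 / (1 + exp(−a(θ − b)))
P_1 = 1/(1+e^{0.0350}) = 0.4913
P_2 = 1/(1+e^{-3.4704}) = 0.9698
P_3 = 1/(1+e^{-3.4650}) = 0.9697
L = P_1 × (1−P_2) × P_3 = 0.4913 × 0.0302 × 0.9697 = 0.01437

0.0144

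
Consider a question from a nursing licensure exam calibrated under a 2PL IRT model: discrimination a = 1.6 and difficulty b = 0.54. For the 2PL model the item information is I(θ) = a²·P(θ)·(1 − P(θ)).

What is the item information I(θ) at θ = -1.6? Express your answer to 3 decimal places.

P = 1/(1+e^{3.4240}) = 0.0316
P(1−P) = 0.0316 × 0.9684 = 0.0306
I = a² × P(1−P) = 1.6² × 0.0306 = 0.07823

0.078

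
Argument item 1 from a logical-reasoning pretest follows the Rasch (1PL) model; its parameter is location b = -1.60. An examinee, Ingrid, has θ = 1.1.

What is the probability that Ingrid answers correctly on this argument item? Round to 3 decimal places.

P(θ) = 1 / (1 + exp(−(θ − b)))
Exponent: (1.1 − (-1.60)) = 2.7000
1/(1 + e^{-2.7000}) = 0.9370
P = 0.9370

0.937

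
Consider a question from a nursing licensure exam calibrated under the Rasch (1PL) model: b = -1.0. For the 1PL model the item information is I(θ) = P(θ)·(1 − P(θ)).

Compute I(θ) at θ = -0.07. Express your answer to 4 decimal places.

0.2029

P = 1/(1+e^{-0.9300}) = 0.7171
P(1−P) = 0.7171 × 0.2829 = 0.2029
I = P(1−P) = 0.20288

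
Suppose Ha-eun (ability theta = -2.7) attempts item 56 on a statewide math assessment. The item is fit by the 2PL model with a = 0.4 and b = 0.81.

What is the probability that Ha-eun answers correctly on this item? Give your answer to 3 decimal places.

0.197

P(theta) = 1 / (1 + exp(−a(theta − b)))
Exponent: 0.4 × (-2.7 − 0.81) = -1.4040
1/(1 + e^{1.4040}) = 0.1972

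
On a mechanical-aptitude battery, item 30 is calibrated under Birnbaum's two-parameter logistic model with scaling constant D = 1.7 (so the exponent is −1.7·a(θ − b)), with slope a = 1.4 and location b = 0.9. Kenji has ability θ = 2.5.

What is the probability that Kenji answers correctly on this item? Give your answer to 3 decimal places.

P(θ) = 1 / (1 + exp(−D·a(θ − b)))
Exponent: 1.7 × 1.4 × (2.5 − 0.9) = 3.8080
1/(1 + e^{-3.8080}) = 0.9783
P = 0.9783

0.978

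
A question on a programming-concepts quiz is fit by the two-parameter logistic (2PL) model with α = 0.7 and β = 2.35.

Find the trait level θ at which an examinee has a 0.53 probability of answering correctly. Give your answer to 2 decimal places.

2.52

P(θ) = 1 / (1 + exp(−α(θ − β)))
logit = ln(0.5300/0.4700) = 0.1201
θ = β + logit/(α) = 2.35 + 0.1201/0.7000 = 2.5216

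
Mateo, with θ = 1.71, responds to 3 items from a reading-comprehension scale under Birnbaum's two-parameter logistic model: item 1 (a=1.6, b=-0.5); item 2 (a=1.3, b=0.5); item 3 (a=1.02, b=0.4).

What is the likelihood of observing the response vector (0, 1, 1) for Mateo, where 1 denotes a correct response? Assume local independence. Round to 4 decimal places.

P(θ) = 1 / (1 + exp(−a(θ − b)))
P_1 = 1/(1+e^{-3.5360}) = 0.9717
P_2 = 1/(1+e^{-1.5730}) = 0.8282
P_3 = 1/(1+e^{-1.3362}) = 0.7919
L = (1−P_1) × P_2 × P_3 = 0.0283 × 0.8282 × 0.7919 = 0.01856

0.0186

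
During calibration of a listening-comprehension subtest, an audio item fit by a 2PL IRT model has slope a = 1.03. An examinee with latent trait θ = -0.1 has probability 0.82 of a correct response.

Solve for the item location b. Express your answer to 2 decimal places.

P(θ) = 1 / (1 + exp(−a(θ − b)))
logit(0.82) = ln(0.82/0.18) = 1.5163
b = θ − logit/(a) = -0.1 − 1.5163/1.0300 = -1.5722

-1.57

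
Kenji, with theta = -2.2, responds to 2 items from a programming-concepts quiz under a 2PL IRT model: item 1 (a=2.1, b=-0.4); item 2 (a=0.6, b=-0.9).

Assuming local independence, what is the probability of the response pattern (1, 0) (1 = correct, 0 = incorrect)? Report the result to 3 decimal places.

P(theta) = 1 / (1 + exp(−a(theta − b)))
P_1 = 1/(1+e^{3.7800}) = 0.0223
P_2 = 1/(1+e^{0.7800}) = 0.3143
L = P_1 × (1−P_2) = 0.0223 × 0.6857 = 0.01530

0.015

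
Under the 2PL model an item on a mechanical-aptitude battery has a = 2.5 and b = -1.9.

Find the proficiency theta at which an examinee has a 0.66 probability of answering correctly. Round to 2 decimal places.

P(theta) = 1 / (1 + exp(−a(theta − b)))
logit = ln(0.6600/0.3400) = 0.6633
theta = b + logit/(a) = -1.9 + 0.6633/2.5000 = -1.6347

-1.63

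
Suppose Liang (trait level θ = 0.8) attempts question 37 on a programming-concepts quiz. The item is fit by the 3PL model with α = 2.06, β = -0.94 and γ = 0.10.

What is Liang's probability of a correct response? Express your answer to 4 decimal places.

0.9757

P(θ) = γ + (1 − γ) · 1 / (1 + exp(−α(θ − β)))
Exponent: 2.06 × (0.8 − (-0.94)) = 3.5844
1/(1 + e^{-3.5844}) = 0.9730
P = 0.10 + 0.90 × 0.9730 = 0.9757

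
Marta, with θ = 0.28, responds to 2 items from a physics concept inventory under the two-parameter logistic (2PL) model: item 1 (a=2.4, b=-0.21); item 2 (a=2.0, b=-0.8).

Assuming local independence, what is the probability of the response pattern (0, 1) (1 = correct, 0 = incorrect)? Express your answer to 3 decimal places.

0.211

P(θ) = 1 / (1 + exp(−a(θ − b)))
P_1 = 1/(1+e^{-1.1760}) = 0.7642
P_2 = 1/(1+e^{-2.1600}) = 0.8966
L = (1−P_1) × P_2 = 0.2358 × 0.8966 = 0.21139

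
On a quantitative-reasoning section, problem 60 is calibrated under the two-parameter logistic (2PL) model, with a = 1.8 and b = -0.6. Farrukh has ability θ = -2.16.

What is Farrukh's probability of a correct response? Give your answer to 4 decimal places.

P(θ) = 1 / (1 + exp(−a(θ − b)))
Exponent: 1.8 × (-2.16 − (-0.6)) = -2.8080
1/(1 + e^{2.8080}) = 0.0569

0.0569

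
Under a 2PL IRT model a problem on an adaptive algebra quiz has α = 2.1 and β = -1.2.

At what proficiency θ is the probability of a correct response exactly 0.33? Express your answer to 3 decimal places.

-1.537

P(θ) = 1 / (1 + exp(−α(θ − β)))
logit = ln(0.3300/0.6700) = -0.7082
θ = β + logit/(α) = -1.2 + (-0.7082)/2.1000 = -1.5372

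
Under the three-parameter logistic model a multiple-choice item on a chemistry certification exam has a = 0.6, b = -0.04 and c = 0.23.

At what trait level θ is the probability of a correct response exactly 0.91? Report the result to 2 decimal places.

P(θ) = c + (1 − c) · 1 / (1 + exp(−a(θ − b)))
Remove guessing floor: (0.91 − 0.23)/(1 − 0.23) = 0.8831
logit = ln(0.8831/0.1169) = 2.0223
θ = b + logit/(a) = -0.04 + 2.0223/0.6000 = 3.3305

3.33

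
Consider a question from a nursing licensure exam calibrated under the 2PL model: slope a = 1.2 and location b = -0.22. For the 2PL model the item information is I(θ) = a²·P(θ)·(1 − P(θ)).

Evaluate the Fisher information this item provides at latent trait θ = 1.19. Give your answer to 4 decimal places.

P = 1/(1+e^{-1.6920}) = 0.8445
P(1−P) = 0.8445 × 0.1555 = 0.1313
I = a² × P(1−P) = 1.2² × 0.1313 = 0.18911

0.1891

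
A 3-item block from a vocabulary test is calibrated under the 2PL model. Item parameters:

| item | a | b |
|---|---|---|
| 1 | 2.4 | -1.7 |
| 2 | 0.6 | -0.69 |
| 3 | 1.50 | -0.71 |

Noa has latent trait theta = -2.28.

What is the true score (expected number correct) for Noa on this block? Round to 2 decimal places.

0.56

P(theta) = 1 / (1 + exp(−a(theta − b)))
P_1 = 1/(1+e^{1.3920}) = 0.1991
P_2 = 1/(1+e^{0.9540}) = 0.2781
P_3 = 1/(1+e^{2.3550}) = 0.0867
E[score] = 0.1991 + 0.2781 + 0.0867 = 0.5638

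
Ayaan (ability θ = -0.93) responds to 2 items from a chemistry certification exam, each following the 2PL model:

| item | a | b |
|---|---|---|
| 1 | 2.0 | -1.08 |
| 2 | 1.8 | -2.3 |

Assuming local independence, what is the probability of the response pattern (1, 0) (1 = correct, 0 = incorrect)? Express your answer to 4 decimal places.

P(θ) = 1 / (1 + exp(−a(θ − b)))
P_1 = 1/(1+e^{-0.3000}) = 0.5744
P_2 = 1/(1+e^{-2.4660}) = 0.9217
L = P_1 × (1−P_2) = 0.5744 × 0.0783 = 0.04497

0.0450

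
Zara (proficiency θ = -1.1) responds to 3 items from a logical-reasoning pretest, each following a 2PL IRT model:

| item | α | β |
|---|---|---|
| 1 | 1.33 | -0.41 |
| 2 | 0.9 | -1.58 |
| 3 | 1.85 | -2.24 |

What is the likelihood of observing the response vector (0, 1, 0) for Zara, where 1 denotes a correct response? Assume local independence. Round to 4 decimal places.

P(θ) = 1 / (1 + exp(−α(θ − β)))
P_1 = 1/(1+e^{0.9177}) = 0.2854
P_2 = 1/(1+e^{-0.4320}) = 0.6064
P_3 = 1/(1+e^{-2.1090}) = 0.8918
L = (1−P_1) × P_2 × (1−P_3) = 0.7146 × 0.6064 × 0.1082 = 0.04689

0.0469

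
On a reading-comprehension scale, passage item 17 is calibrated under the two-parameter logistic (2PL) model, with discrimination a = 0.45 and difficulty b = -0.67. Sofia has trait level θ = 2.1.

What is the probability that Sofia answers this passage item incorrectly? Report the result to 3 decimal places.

0.223

P(θ) = 1 / (1 + exp(−a(θ − b)))
Exponent: 0.45 × (2.1 − (-0.67)) = 1.2465
1/(1 + e^{-1.2465}) = 0.7767
P(incorrect) = 1 − 0.7767 = 0.2233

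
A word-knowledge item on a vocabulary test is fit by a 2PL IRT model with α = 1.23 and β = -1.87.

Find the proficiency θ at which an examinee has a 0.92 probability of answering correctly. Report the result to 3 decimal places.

0.116

P(θ) = 1 / (1 + exp(−α(θ − β)))
logit = ln(0.9200/0.0800) = 2.4423
θ = β + logit/(α) = -1.87 + 2.4423/1.2300 = 0.1156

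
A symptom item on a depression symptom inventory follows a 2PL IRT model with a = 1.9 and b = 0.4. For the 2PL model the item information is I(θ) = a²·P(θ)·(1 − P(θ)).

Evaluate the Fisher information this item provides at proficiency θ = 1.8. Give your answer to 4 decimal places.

P = 1/(1+e^{-2.6600}) = 0.9346
P(1−P) = 0.9346 × 0.0654 = 0.0611
I = a² × P(1−P) = 1.9² × 0.0611 = 0.22058

0.2206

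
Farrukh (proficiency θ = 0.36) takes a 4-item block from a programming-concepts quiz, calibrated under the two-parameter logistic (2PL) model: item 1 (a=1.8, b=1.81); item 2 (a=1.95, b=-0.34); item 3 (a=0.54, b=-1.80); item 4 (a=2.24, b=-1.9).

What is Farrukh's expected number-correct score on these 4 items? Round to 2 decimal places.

P(θ) = 1 / (1 + exp(−a(θ − b)))
P_1 = 1/(1+e^{2.6100}) = 0.0685
P_2 = 1/(1+e^{-1.3650}) = 0.7966
P_3 = 1/(1+e^{-1.1664}) = 0.7625
P_4 = 1/(1+e^{-5.0624}) = 0.9937
E[score] = 0.0685 + 0.7966 + 0.7625 + 0.9937 = 2.6213

2.62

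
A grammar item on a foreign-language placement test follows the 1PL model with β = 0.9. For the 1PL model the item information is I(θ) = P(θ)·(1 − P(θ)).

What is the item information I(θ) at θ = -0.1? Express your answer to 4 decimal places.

0.1966

P = 1/(1+e^{1.0000}) = 0.2689
P(1−P) = 0.2689 × 0.7311 = 0.1966
I = P(1−P) = 0.19661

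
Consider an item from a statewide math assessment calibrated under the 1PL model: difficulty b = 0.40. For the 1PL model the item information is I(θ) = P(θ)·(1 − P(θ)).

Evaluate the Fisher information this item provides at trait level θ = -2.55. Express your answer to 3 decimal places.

P = 1/(1+e^{2.9500}) = 0.0497
P(1−P) = 0.0497 × 0.9503 = 0.0473
I = P(1−P) = 0.04726

0.047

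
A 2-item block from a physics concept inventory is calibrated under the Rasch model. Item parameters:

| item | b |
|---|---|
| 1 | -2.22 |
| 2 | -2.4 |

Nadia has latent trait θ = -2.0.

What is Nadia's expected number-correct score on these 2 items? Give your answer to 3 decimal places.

1.153

P(θ) = 1 / (1 + exp(−(θ − b)))
P_1 = 1/(1+e^{-0.2200}) = 0.5548
P_2 = 1/(1+e^{-0.4000}) = 0.5987
E[score] = 0.5548 + 0.5987 = 1.1535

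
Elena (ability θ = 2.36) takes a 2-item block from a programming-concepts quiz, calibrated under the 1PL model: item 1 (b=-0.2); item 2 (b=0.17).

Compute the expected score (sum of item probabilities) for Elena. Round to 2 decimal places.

1.83

P(θ) = 1 / (1 + exp(−(θ − b)))
P_1 = 1/(1+e^{-2.5600}) = 0.9282
P_2 = 1/(1+e^{-2.1900}) = 0.8993
E[score] = 0.9282 + 0.8993 = 1.8276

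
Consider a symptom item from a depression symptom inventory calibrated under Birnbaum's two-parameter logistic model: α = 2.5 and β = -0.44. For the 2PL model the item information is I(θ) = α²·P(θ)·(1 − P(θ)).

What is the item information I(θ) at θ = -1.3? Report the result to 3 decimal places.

P = 1/(1+e^{2.1500}) = 0.1043
P(1−P) = 0.1043 × 0.8957 = 0.0934
I = α² × P(1−P) = 2.5² × 0.0934 = 0.58404

0.584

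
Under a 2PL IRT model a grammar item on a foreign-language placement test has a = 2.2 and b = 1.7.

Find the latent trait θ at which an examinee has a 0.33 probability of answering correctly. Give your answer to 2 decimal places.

1.38

P(θ) = 1 / (1 + exp(−a(θ − b)))
logit = ln(0.3300/0.6700) = -0.7082
θ = b + logit/(a) = 1.7 + (-0.7082)/2.2000 = 1.3781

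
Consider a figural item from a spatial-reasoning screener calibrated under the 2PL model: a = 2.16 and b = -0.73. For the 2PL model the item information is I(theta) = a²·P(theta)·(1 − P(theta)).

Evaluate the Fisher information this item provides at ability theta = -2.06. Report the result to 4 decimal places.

P = 1/(1+e^{2.8728}) = 0.0535
P(1−P) = 0.0535 × 0.9465 = 0.0507
I = a² × P(1−P) = 2.16² × 0.0507 = 0.23632

0.2363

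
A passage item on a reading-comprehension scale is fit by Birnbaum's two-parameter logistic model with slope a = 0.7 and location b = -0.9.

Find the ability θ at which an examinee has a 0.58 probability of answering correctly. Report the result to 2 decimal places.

P(θ) = 1 / (1 + exp(−a(θ − b)))
logit = ln(0.5800/0.4200) = 0.3228
θ = b + logit/(a) = -0.9 + 0.3228/0.7000 = -0.4389

-0.44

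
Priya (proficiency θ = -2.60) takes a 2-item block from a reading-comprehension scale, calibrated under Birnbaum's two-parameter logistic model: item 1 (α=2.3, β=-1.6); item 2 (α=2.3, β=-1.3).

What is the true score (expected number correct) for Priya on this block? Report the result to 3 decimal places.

P(θ) = 1 / (1 + exp(−α(θ − β)))
P_1 = 1/(1+e^{2.3000}) = 0.0911
P_2 = 1/(1+e^{2.9900}) = 0.0479
E[score] = 0.0911 + 0.0479 = 0.1390

0.139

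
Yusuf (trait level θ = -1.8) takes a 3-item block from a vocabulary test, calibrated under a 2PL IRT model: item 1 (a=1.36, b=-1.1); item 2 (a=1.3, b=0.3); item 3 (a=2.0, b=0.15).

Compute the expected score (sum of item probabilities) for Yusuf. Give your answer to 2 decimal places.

0.36

P(θ) = 1 / (1 + exp(−a(θ − b)))
P_1 = 1/(1+e^{0.9520}) = 0.2785
P_2 = 1/(1+e^{2.7300}) = 0.0612
P_3 = 1/(1+e^{3.9000}) = 0.0198
E[score] = 0.2785 + 0.0612 + 0.0198 = 0.3595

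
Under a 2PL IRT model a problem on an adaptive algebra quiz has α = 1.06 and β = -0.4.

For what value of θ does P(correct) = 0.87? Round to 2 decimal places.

P(θ) = 1 / (1 + exp(−α(θ − β)))
logit = ln(0.8700/0.1300) = 1.9010
θ = β + logit/(α) = -0.4 + 1.9010/1.0600 = 1.3934

1.39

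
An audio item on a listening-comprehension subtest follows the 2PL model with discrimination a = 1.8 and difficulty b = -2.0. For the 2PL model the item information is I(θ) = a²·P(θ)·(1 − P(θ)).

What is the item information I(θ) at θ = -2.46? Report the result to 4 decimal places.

P = 1/(1+e^{0.8280}) = 0.3041
P(1−P) = 0.3041 × 0.6959 = 0.2116
I = a² × P(1−P) = 1.8² × 0.2116 = 0.68562

0.6856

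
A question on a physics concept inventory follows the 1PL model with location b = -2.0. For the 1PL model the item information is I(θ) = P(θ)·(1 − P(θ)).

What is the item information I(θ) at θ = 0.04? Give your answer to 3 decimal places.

0.102

P = 1/(1+e^{-2.0400}) = 0.8849
P(1−P) = 0.8849 × 0.1151 = 0.1018
I = P(1−P) = 0.10183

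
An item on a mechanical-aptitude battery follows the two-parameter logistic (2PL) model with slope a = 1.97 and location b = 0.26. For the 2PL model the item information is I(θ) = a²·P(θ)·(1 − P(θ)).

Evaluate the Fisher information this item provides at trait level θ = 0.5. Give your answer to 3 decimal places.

P = 1/(1+e^{-0.4728}) = 0.6160
P(1−P) = 0.6160 × 0.3840 = 0.2365
I = a² × P(1−P) = 1.97² × 0.2365 = 0.91796

0.918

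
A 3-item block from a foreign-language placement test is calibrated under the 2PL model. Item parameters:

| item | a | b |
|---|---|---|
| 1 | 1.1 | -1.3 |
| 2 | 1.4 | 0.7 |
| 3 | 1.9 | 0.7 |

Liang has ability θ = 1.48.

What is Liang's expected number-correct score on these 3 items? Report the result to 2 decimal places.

P(θ) = 1 / (1 + exp(−a(θ − b)))
P_1 = 1/(1+e^{-3.0580}) = 0.9551
P_2 = 1/(1+e^{-1.0920}) = 0.7488
P_3 = 1/(1+e^{-1.4820}) = 0.8149
E[score] = 0.9551 + 0.7488 + 0.8149 = 2.5188

2.52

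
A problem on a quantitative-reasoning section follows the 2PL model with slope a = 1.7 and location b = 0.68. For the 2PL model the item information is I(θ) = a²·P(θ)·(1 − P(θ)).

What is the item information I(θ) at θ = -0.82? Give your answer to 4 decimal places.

P = 1/(1+e^{2.5500}) = 0.0724
P(1−P) = 0.0724 × 0.9276 = 0.0672
I = a² × P(1−P) = 1.7² × 0.0672 = 0.19415

0.1942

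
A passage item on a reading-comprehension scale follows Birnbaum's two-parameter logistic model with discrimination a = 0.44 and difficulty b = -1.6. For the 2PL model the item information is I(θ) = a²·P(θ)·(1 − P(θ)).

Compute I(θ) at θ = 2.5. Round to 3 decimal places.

0.023

P = 1/(1+e^{-1.8040}) = 0.8586
P(1−P) = 0.8586 × 0.1414 = 0.1214
I = a² × P(1−P) = 0.44² × 0.1214 = 0.02350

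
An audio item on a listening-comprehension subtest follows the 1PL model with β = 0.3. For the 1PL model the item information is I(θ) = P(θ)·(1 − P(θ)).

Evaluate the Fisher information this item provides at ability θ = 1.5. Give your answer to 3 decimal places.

P = 1/(1+e^{-1.2000}) = 0.7685
P(1−P) = 0.7685 × 0.2315 = 0.1779
I = P(1−P) = 0.17789

0.178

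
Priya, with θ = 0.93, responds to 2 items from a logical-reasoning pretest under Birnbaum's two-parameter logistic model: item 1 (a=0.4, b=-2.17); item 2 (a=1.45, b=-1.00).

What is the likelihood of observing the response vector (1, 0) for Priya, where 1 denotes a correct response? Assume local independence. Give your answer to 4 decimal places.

0.0445

P(θ) = 1 / (1 + exp(−a(θ − b)))
P_1 = 1/(1+e^{-1.2400}) = 0.7756
P_2 = 1/(1+e^{-2.7985}) = 0.9426
L = P_1 × (1−P_2) = 0.7756 × 0.0574 = 0.04452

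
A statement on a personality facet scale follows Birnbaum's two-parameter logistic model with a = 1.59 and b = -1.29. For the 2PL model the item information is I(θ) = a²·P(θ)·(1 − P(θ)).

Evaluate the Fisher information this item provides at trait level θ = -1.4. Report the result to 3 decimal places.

P = 1/(1+e^{0.1749}) = 0.4564
P(1−P) = 0.4564 × 0.5436 = 0.2481
I = a² × P(1−P) = 1.59² × 0.2481 = 0.62722

0.627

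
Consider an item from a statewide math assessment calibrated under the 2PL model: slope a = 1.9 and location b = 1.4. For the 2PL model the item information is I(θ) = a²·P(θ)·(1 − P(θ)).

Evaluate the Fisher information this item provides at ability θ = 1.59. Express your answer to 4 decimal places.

P = 1/(1+e^{-0.3610}) = 0.5893
P(1−P) = 0.5893 × 0.4107 = 0.2420
I = a² × P(1−P) = 1.9² × 0.2420 = 0.87372

0.8737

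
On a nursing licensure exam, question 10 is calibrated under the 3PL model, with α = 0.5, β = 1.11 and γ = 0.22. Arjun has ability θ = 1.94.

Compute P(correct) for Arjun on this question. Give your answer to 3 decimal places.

P(θ) = γ + (1 − γ) · 1 / (1 + exp(−α(θ − β)))
Exponent: 0.5 × (1.94 − 1.11) = 0.4150
1/(1 + e^{-0.4150}) = 0.6023
P = 0.22 + 0.78 × 0.6023 = 0.6898

0.690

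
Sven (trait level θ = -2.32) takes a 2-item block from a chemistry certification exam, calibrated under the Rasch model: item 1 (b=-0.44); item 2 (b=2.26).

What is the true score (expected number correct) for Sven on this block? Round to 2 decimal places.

0.14

P(θ) = 1 / (1 + exp(−(θ − b)))
P_1 = 1/(1+e^{1.8800}) = 0.1324
P_2 = 1/(1+e^{4.5800}) = 0.0102
E[score] = 0.1324 + 0.0102 = 0.1425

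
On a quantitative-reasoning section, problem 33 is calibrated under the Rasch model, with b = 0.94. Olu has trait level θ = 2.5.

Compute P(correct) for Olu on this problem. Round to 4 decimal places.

0.8264

P(θ) = 1 / (1 + exp(−(θ − b)))
Exponent: (2.5 − 0.94) = 1.5600
1/(1 + e^{-1.5600}) = 0.8264
P = 0.8264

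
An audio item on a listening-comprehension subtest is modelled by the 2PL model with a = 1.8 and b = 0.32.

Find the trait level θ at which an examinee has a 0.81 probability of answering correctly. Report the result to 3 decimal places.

P(θ) = 1 / (1 + exp(−a(θ − b)))
logit = ln(0.8100/0.1900) = 1.4500
θ = b + logit/(a) = 0.32 + 1.4500/1.8000 = 1.1256

1.126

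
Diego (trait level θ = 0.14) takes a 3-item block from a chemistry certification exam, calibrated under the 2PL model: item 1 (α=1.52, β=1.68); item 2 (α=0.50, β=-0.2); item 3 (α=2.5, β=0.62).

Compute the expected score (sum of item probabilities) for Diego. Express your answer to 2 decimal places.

0.86

P(θ) = 1 / (1 + exp(−α(θ − β)))
P_1 = 1/(1+e^{2.3408}) = 0.0878
P_2 = 1/(1+e^{-0.1700}) = 0.5424
P_3 = 1/(1+e^{1.2000}) = 0.2315
E[score] = 0.0878 + 0.5424 + 0.2315 = 0.8617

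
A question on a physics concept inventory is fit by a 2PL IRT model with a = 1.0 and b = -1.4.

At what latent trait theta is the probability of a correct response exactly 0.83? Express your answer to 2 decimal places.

0.19

P(theta) = 1 / (1 + exp(−a(theta − b)))
logit = ln(0.8300/0.1700) = 1.5856
theta = b + logit/(a) = -1.4 + 1.5856/1.0000 = 0.1856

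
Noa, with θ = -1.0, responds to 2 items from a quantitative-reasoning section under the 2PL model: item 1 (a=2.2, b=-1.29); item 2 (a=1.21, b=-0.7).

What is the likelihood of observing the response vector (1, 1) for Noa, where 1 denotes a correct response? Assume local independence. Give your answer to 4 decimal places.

0.2684

P(θ) = 1 / (1 + exp(−a(θ − b)))
P_1 = 1/(1+e^{-0.6380}) = 0.6543
P_2 = 1/(1+e^{0.3630}) = 0.4102
L = P_1 × P_2 = 0.6543 × 0.4102 = 0.26842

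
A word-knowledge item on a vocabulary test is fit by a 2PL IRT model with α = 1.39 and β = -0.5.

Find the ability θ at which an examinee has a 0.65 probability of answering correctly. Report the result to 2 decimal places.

-0.05

P(θ) = 1 / (1 + exp(−α(θ − β)))
logit = ln(0.6500/0.3500) = 0.6190
θ = β + logit/(α) = -0.5 + 0.6190/1.3900 = -0.0546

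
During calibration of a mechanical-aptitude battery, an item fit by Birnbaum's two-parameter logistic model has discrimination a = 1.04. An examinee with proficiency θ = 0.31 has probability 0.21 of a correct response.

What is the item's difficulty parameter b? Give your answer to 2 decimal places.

P(θ) = 1 / (1 + exp(−a(θ − b)))
logit(0.21) = ln(0.21/0.79) = -1.3249
b = θ − logit/(a) = 0.31 − (-1.3249)/1.0400 = 1.5840

1.58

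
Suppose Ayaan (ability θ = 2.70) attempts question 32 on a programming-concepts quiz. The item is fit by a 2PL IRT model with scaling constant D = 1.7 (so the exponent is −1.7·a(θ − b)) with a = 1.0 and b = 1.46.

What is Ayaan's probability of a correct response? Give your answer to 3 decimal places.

P(θ) = 1 / (1 + exp(−D·a(θ − b)))
Exponent: 1.7 × 1.0 × (2.70 − 1.46) = 2.1080
1/(1 + e^{-2.1080}) = 0.8917
P = 0.8917

0.892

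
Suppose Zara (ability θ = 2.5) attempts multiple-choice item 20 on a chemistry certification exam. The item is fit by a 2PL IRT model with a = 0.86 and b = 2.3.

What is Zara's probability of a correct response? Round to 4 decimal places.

P(θ) = 1 / (1 + exp(−a(θ − b)))
Exponent: 0.86 × (2.5 − 2.3) = 0.1720
1/(1 + e^{-0.1720}) = 0.5429

0.5429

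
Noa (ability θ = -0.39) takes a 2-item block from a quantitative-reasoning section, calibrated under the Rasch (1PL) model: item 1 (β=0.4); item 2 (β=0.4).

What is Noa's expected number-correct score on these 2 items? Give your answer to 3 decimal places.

P(θ) = 1 / (1 + exp(−(θ − β)))
P_1 = 1/(1+e^{0.7900}) = 0.3122
P_2 = 1/(1+e^{0.7900}) = 0.3122
E[score] = 0.3122 + 0.3122 = 0.6243

0.624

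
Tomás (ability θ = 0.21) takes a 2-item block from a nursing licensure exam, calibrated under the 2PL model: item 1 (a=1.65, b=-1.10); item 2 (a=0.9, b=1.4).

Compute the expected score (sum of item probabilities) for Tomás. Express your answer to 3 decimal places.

P(θ) = 1 / (1 + exp(−a(θ − b)))
P_1 = 1/(1+e^{-2.1615}) = 0.8967
P_2 = 1/(1+e^{1.0710}) = 0.2552
E[score] = 0.8967 + 0.2552 = 1.1520

1.152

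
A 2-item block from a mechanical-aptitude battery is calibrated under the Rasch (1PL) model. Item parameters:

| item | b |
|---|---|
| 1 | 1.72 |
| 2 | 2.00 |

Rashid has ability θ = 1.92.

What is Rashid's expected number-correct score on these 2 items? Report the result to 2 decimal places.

1.03

P(θ) = 1 / (1 + exp(−(θ − b)))
P_1 = 1/(1+e^{-0.2000}) = 0.5498
P_2 = 1/(1+e^{0.0800}) = 0.4800
E[score] = 0.5498 + 0.4800 = 1.0298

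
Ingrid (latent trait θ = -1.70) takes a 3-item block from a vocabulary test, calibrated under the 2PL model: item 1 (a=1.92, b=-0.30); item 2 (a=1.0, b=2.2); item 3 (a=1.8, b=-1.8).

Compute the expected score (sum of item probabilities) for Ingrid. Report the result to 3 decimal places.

0.628

P(θ) = 1 / (1 + exp(−a(θ − b)))
P_1 = 1/(1+e^{2.6880}) = 0.0637
P_2 = 1/(1+e^{3.9000}) = 0.0198
P_3 = 1/(1+e^{-0.1800}) = 0.5449
E[score] = 0.0637 + 0.0198 + 0.5449 = 0.6284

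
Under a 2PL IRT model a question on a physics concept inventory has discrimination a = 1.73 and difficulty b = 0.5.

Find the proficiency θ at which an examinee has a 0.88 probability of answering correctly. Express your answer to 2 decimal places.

P(θ) = 1 / (1 + exp(−a(θ − b)))
logit = ln(0.8800/0.1200) = 1.9924
θ = b + logit/(a) = 0.5 + 1.9924/1.7300 = 1.6517

1.65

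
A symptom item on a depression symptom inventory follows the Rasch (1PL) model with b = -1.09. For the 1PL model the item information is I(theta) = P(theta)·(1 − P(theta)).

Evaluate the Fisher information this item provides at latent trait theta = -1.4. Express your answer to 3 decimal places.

P = 1/(1+e^{0.3100}) = 0.4231
P(1−P) = 0.4231 × 0.5769 = 0.2441
I = P(1−P) = 0.24409

0.244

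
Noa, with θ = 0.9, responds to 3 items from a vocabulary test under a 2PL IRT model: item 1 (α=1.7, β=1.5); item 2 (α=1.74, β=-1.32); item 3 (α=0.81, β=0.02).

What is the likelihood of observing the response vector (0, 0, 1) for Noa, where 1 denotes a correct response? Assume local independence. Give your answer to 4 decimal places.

P(θ) = 1 / (1 + exp(−α(θ − β)))
P_1 = 1/(1+e^{1.0200}) = 0.2650
P_2 = 1/(1+e^{-3.8628}) = 0.9794
P_3 = 1/(1+e^{-0.7128}) = 0.6710
L = (1−P_1) × (1−P_2) × P_3 = 0.7350 × 0.0206 × 0.6710 = 0.01015

0.0101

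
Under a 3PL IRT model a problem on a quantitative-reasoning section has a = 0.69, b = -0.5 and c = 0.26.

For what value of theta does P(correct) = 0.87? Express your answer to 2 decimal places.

P(theta) = c + (1 − c) · 1 / (1 + exp(−a(theta − b)))
Remove guessing floor: (0.87 − 0.26)/(1 − 0.26) = 0.8243
logit = ln(0.8243/0.1757) = 1.5459
theta = b + logit/(a) = -0.5 + 1.5459/0.6900 = 1.7405

1.74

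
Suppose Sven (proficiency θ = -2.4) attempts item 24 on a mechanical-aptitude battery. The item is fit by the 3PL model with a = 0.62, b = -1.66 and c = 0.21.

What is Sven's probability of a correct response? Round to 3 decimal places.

0.516

P(θ) = c + (1 − c) · 1 / (1 + exp(−a(θ − b)))
Exponent: 0.62 × (-2.4 − (-1.66)) = -0.4588
1/(1 + e^{0.4588}) = 0.3873
P = 0.21 + 0.79 × 0.3873 = 0.5159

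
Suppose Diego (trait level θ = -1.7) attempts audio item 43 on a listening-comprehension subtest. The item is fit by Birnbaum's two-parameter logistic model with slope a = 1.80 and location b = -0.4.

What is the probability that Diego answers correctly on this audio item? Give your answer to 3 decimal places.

0.088

P(θ) = 1 / (1 + exp(−a(θ − b)))
Exponent: 1.80 × (-1.7 − (-0.4)) = -2.3400
1/(1 + e^{2.3400}) = 0.0879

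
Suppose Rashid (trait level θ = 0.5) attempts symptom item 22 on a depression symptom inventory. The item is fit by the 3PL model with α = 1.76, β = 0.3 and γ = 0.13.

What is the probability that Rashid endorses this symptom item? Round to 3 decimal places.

P(θ) = γ + (1 − γ) · 1 / (1 + exp(−α(θ − β)))
Exponent: 1.76 × (0.5 − 0.3) = 0.3520
1/(1 + e^{-0.3520}) = 0.5871
P = 0.13 + 0.87 × 0.5871 = 0.6408

0.641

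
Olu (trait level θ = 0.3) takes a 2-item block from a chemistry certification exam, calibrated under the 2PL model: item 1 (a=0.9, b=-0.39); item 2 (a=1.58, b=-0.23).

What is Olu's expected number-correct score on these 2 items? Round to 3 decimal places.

1.348

P(θ) = 1 / (1 + exp(−a(θ − b)))
P_1 = 1/(1+e^{-0.6210}) = 0.6504
P_2 = 1/(1+e^{-0.8374}) = 0.6979
E[score] = 0.6504 + 0.6979 = 1.3484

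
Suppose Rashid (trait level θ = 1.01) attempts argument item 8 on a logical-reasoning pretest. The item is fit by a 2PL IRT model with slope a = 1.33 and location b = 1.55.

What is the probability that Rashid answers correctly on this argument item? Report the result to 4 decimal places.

P(θ) = 1 / (1 + exp(−a(θ − b)))
Exponent: 1.33 × (1.01 − 1.55) = -0.7182
1/(1 + e^{0.7182}) = 0.3278

0.3278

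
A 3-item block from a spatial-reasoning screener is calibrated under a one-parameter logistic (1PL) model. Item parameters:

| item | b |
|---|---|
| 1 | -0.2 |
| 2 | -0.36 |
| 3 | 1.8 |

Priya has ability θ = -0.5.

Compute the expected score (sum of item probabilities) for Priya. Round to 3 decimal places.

P(θ) = 1 / (1 + exp(−(θ − b)))
P_1 = 1/(1+e^{0.3000}) = 0.4256
P_2 = 1/(1+e^{0.1400}) = 0.4651
P_3 = 1/(1+e^{2.3000}) = 0.0911
E[score] = 0.4256 + 0.4651 + 0.0911 = 0.9817

0.982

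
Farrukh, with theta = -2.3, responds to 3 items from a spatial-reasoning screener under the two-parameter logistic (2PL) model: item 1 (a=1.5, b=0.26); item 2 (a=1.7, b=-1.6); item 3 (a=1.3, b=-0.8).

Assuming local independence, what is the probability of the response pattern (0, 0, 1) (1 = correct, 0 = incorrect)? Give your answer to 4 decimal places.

P(theta) = 1 / (1 + exp(−a(theta − b)))
P_1 = 1/(1+e^{3.8400}) = 0.0210
P_2 = 1/(1+e^{1.1900}) = 0.2333
P_3 = 1/(1+e^{1.9500}) = 0.1246
L = (1−P_1) × (1−P_2) × P_3 = 0.9790 × 0.7667 × 0.1246 = 0.09349

0.0935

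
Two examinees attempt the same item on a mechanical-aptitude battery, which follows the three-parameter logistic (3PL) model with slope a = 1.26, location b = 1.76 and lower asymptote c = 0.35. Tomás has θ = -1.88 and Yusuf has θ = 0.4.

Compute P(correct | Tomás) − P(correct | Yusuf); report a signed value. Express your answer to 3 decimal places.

P(θ) = c + (1 − c) · 1 / (1 + exp(−a(θ − b)))
P(Tomás) = 0.3566  [exponent -4.5864]
P(Yusuf) = 0.4493  [exponent -1.7136]
Difference = 0.3566 − 0.4493 = -0.0927

-0.093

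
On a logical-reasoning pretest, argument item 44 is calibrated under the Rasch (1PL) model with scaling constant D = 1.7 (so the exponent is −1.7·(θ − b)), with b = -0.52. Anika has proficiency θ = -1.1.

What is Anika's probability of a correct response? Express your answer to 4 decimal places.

P(θ) = 1 / (1 + exp(−D·(θ − b)))
Exponent: 1.7 × (-1.1 − (-0.52)) = -0.9860
1/(1 + e^{0.9860}) = 0.2717
P = 0.2717

0.2717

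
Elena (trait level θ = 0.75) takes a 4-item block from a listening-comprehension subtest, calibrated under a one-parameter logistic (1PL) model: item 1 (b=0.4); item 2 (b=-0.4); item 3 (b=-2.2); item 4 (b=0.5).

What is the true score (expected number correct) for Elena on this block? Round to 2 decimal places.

P(θ) = 1 / (1 + exp(−(θ − b)))
P_1 = 1/(1+e^{-0.3500}) = 0.5866
P_2 = 1/(1+e^{-1.1500}) = 0.7595
P_3 = 1/(1+e^{-2.9500}) = 0.9503
P_4 = 1/(1+e^{-0.2500}) = 0.5622
E[score] = 0.5866 + 0.7595 + 0.9503 + 0.5622 = 2.8586

2.86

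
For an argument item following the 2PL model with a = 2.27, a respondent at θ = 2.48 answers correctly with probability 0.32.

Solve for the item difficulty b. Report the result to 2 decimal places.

2.81

P(θ) = 1 / (1 + exp(−a(θ − b)))
logit(0.32) = ln(0.32/0.68) = -0.7538
b = θ − logit/(a) = 2.48 − (-0.7538)/2.2700 = 2.8121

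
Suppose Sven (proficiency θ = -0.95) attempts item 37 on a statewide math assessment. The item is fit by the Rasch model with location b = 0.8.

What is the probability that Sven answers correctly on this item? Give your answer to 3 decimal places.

0.148

P(θ) = 1 / (1 + exp(−(θ − b)))
Exponent: (-0.95 − 0.8) = -1.7500
1/(1 + e^{1.7500}) = 0.1480
P = 0.1480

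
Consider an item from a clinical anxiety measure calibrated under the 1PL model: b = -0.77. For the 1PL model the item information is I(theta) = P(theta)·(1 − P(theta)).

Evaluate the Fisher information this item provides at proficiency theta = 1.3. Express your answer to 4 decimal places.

P = 1/(1+e^{-2.0700}) = 0.8880
P(1−P) = 0.8880 × 0.1120 = 0.0995
I = P(1−P) = 0.09949

0.0995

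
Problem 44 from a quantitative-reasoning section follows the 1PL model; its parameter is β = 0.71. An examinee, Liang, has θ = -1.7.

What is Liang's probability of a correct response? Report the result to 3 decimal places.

P(θ) = 1 / (1 + exp(−(θ − β)))
Exponent: (-1.7 − 0.71) = -2.4100
1/(1 + e^{2.4100}) = 0.0824
P = 0.0824

0.082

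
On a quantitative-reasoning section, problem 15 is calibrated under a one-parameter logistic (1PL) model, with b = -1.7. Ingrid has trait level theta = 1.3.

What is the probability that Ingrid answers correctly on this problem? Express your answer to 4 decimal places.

P(theta) = 1 / (1 + exp(−(theta − b)))
Exponent: (1.3 − (-1.7)) = 3.0000
1/(1 + e^{-3.0000}) = 0.9526
P = 0.9526

0.9526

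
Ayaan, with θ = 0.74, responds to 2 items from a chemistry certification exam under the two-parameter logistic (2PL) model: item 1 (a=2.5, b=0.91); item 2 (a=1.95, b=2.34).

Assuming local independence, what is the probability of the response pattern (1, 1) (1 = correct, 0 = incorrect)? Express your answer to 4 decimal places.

P(θ) = 1 / (1 + exp(−a(θ − b)))
P_1 = 1/(1+e^{0.4250}) = 0.3953
P_2 = 1/(1+e^{3.1200}) = 0.0423
L = P_1 × P_2 = 0.3953 × 0.0423 = 0.01672

0.0167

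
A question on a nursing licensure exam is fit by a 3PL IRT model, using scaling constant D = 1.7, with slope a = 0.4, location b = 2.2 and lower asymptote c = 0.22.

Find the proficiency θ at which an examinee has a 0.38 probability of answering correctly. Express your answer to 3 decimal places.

0.208

P(θ) = c + (1 − c) · 1 / (1 + exp(−D·a(θ − b)))
Remove guessing floor: (0.38 − 0.22)/(1 − 0.22) = 0.2051
logit = ln(0.2051/0.7949) = -1.3545
θ = b + logit/(1.7·a) = 2.2 + (-1.3545)/0.6800 = 0.2080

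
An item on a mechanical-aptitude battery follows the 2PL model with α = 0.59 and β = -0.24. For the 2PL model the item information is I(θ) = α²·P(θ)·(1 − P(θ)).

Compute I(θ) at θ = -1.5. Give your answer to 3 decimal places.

P = 1/(1+e^{0.7434}) = 0.3223
P(1−P) = 0.3223 × 0.6777 = 0.2184
I = α² × P(1−P) = 0.59² × 0.2184 = 0.07603

0.076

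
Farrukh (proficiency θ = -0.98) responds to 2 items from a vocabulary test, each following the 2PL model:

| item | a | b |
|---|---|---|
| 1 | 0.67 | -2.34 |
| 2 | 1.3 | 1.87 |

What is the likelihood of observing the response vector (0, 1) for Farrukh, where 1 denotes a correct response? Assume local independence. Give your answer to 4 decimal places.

0.0069

P(θ) = 1 / (1 + exp(−a(θ − b)))
P_1 = 1/(1+e^{-0.9112}) = 0.7132
P_2 = 1/(1+e^{3.7050}) = 0.0240
L = (1−P_1) × P_2 = 0.2868 × 0.0240 = 0.00688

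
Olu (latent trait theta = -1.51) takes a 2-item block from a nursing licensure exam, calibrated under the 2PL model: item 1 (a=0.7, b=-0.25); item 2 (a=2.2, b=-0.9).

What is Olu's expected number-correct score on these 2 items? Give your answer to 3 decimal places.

P(theta) = 1 / (1 + exp(−a(theta − b)))
P_1 = 1/(1+e^{0.8820}) = 0.2928
P_2 = 1/(1+e^{1.3420}) = 0.2072
E[score] = 0.2928 + 0.2072 = 0.4999

0.500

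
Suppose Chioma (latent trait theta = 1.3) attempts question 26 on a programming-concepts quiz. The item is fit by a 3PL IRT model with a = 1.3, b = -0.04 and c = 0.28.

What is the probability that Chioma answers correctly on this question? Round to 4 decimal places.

0.8927

P(theta) = c + (1 − c) · 1 / (1 + exp(−a(theta − b)))
Exponent: 1.3 × (1.3 − (-0.04)) = 1.7420
1/(1 + e^{-1.7420}) = 0.8509
P = 0.28 + 0.72 × 0.8509 = 0.8927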